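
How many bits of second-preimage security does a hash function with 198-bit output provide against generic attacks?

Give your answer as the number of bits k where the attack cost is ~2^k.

Step 1: The hash has a 198-bit output.
Step 2: Second-preimage resistance means: given a specific input x, it should be infeasible to find a different y with h(y) = h(x).
With a 198-bit output, a generic search for a second preimage costs about 2^198 evaluations (each trial matches the fixed target with probability 2^-198).
Step 3: Security level = 198 bits.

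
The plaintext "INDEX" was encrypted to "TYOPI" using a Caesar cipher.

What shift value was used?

Step 1: Compare first letters: I (position 8) -> T (position 19).
Step 2: Shift = (19 - 8) mod 26 = 11.
The shift value is 11.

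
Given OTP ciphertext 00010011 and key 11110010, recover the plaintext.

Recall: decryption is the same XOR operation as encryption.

Step 1: XOR ciphertext with key:
  Ciphertext: 00010011
  Key:        11110010
  XOR:        11100001
Step 2: Plaintext = 11100001 = 225 in decimal.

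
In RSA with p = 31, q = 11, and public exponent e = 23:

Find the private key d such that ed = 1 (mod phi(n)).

Step 1: n = 31 * 11 = 341.
Step 2: phi(n) = 30 * 10 = 300.
Step 3: Find d such that 23 * d = 1 (mod 300).
Step 4: d = 23^(-1) mod 300 = 287.
Verification: 23 * 287 = 6601 = 22 * 300 + 1.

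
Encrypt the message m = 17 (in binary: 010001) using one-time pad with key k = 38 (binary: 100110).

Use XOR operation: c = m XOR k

Step 1: Write out the XOR operation bit by bit:
  Message: 010001
  Key:     100110
  XOR:     110111
Step 2: Convert to decimal: 110111 = 55.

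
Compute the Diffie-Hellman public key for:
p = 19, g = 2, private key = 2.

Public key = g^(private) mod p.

Step 1: A = g^a mod p = 2^2 mod 19.
  2^1 mod 19 = 2
  2^2 mod 19 = (2 * 2) mod 19 = 4
Result: A = 4.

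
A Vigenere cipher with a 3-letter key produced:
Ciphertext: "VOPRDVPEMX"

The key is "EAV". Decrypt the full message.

Step 1: Key 'EAV' has length 3. Extended key: EAVEAVEAVE
Step 2: Decrypt each position:
  V(21) - E(4) = 17 = R
  O(14) - A(0) = 14 = O
  P(15) - V(21) = 20 = U
  R(17) - E(4) = 13 = N
  D(3) - A(0) = 3 = D
  V(21) - V(21) = 0 = A
  P(15) - E(4) = 11 = L
  E(4) - A(0) = 4 = E
  M(12) - V(21) = 17 = R
  X(23) - E(4) = 19 = T
Plaintext: ROUNDALERT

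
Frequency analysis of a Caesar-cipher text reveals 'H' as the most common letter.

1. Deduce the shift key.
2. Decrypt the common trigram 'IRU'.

Step 1: In English, 'E' is the most frequent letter (12.7%).
Step 2: The most frequent ciphertext letter is 'H' (position 7).
Step 3: Shift = (7 - 4) mod 26 = 3.
Step 4: Decrypt 'IRU' by shifting back 3:
  I -> F
  R -> O
  U -> R
Step 5: 'IRU' decrypts to 'FOR'.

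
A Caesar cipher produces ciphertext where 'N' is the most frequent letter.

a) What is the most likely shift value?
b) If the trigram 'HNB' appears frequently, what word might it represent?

Step 1: In English, 'E' is the most frequent letter (12.7%).
Step 2: The most frequent ciphertext letter is 'N' (position 13).
Step 3: Shift = (13 - 4) mod 26 = 9.
Step 4: Decrypt 'HNB' by shifting back 9:
  H -> Y
  N -> E
  B -> S
Step 5: 'HNB' decrypts to 'YES'.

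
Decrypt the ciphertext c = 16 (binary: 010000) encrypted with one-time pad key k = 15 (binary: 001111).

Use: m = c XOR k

Step 1: XOR ciphertext with key:
  Ciphertext: 010000
  Key:        001111
  XOR:        011111
Step 2: Plaintext = 011111 = 31 in decimal.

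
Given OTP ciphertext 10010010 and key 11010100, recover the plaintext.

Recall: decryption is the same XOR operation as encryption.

Step 1: XOR ciphertext with key:
  Ciphertext: 10010010
  Key:        11010100
  XOR:        01000110
Step 2: Plaintext = 01000110 = 70 in decimal.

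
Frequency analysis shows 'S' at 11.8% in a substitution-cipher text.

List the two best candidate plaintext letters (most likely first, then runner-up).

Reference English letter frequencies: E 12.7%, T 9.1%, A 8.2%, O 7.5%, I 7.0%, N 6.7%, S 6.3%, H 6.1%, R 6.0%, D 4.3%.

Step 1: Observed frequency of 'S' is 11.8%.
Step 2: Compute distances to each reference frequency and sort:
  E (12.7%): difference = 0.9% <-- BEST
  T (9.1%): difference = 2.7% <-- RUNNER-UP
  A (8.2%): difference = 3.6%
  O (7.5%): difference = 4.3%
  I (7.0%): difference = 4.8%
Step 3: Most likely is 'E' (12.7%, diff 0.9%); second most likely is 'T' (9.1%, diff 2.7%).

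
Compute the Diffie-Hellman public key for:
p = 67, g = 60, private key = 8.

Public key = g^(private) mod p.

Step 1: A = g^a mod p = 60^8 mod 67.
  60^1 mod 67 = 60
  60^2 mod 67 = (60 * 60) mod 67 = 49
  60^3 mod 67 = (49 * 60) mod 67 = 59
  60^4 mod 67 = (59 * 60) mod 67 = 56
  60^5 mod 67 = (56 * 60) mod 67 = 10
  60^6 mod 67 = (10 * 60) mod 67 = 64
  60^7 mod 67 = (64 * 60) mod 67 = 21
  60^8 mod 67 = (21 * 60) mod 67 = 54
Result: A = 54.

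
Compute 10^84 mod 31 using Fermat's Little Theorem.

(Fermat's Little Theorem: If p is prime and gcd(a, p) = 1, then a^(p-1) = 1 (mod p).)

Step 1: Since 31 is prime, by Fermat's Little Theorem: 10^30 = 1 (mod 31).
Step 2: Reduce exponent: 84 mod 30 = 24.
Step 3: So 10^84 = 10^24 (mod 31).
Step 4: 10^24 mod 31 = 16.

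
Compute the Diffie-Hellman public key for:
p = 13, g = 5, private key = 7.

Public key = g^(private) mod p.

Step 1: A = g^a mod p = 5^7 mod 13.
  5^1 mod 13 = 5
  5^2 mod 13 = (5 * 5) mod 13 = 12
  5^3 mod 13 = (12 * 5) mod 13 = 8
  5^4 mod 13 = (8 * 5) mod 13 = 1
  5^5 mod 13 = (1 * 5) mod 13 = 5
  5^6 mod 13 = (5 * 5) mod 13 = 12
  5^7 mod 13 = (12 * 5) mod 13 = 8
Result: A = 8.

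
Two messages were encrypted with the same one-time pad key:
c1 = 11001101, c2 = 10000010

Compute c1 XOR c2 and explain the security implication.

Step 1: c1 XOR c2 = (m1 XOR k) XOR (m2 XOR k).
Step 2: By XOR associativity/commutativity: = m1 XOR m2 XOR k XOR k = m1 XOR m2.
Step 3: 11001101 XOR 10000010 = 01001111 = 79.
Step 4: The key cancels out! An attacker learns m1 XOR m2 = 79, revealing the relationship between plaintexts.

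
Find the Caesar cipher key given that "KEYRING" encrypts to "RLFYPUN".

Step 1: Compare first letters: K (position 10) -> R (position 17).
Step 2: Shift = (17 - 10) mod 26 = 7.
The shift value is 7.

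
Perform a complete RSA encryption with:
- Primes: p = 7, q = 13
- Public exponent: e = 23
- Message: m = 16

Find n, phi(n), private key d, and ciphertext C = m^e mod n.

Step 1: n = 7 * 13 = 91.
Step 2: phi(n) = (7-1)(13-1) = 6 * 12 = 72.
Step 3: Find d = 23^(-1) mod 72 = 47.
  Verify: 23 * 47 = 1081 = 1 (mod 72).
Step 4: C = 16^23 mod 91 = 74.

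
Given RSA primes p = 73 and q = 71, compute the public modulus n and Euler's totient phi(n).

Step 1: n = p * q = 73 * 71 = 5183.
Step 2: phi(n) = (p-1)(q-1) = 72 * 70 = 5040.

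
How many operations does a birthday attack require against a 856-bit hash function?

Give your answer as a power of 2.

Step 1: The birthday paradox gives collision probability ~50% after sqrt(2^n) = 2^(n/2) hashes.
Step 2: For 856-bit output: 2^(856/2) = 2^428.
Step 3: Approximately 2^428 hash computations needed.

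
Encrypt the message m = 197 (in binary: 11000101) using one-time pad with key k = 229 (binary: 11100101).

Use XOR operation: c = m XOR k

Step 1: Write out the XOR operation bit by bit:
  Message: 11000101
  Key:     11100101
  XOR:     00100000
Step 2: Convert to decimal: 00100000 = 32.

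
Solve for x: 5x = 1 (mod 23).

Step 1: We need x such that 5 * x = 1 (mod 23).
Step 2: Using the extended Euclidean algorithm or trial:
  5 * 14 = 70 = 3 * 23 + 1.
Step 3: Since 70 mod 23 = 1, the inverse is x = 14.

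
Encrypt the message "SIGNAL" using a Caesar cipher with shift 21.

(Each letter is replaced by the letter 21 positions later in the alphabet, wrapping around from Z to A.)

Step 1: For each letter, shift forward by 21 positions (mod 26).
  S (position 18) -> position (18+21) mod 26 = 13 -> N
  I (position 8) -> position (8+21) mod 26 = 3 -> D
  G (position 6) -> position (6+21) mod 26 = 1 -> B
  N (position 13) -> position (13+21) mod 26 = 8 -> I
  A (position 0) -> position (0+21) mod 26 = 21 -> V
  L (position 11) -> position (11+21) mod 26 = 6 -> G
Result: NDBIVG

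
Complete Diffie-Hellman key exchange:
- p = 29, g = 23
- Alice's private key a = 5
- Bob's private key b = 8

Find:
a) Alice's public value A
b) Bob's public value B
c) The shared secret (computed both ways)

Step 1: A = g^a mod p = 23^5 mod 29 = 25.
Step 2: B = g^b mod p = 23^8 mod 29 = 23.
Step 3: Alice computes s = B^a mod p = 23^5 mod 29 = 25.
Step 4: Bob computes s = A^b mod p = 25^8 mod 29 = 25.
Both sides agree: shared secret = 25.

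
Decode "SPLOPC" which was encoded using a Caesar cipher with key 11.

Step 1: Reverse the shift by subtracting 11 from each letter position.
  S (position 18) -> position (18-11) mod 26 = 7 -> H
  P (position 15) -> position (15-11) mod 26 = 4 -> E
  L (position 11) -> position (11-11) mod 26 = 0 -> A
  O (position 14) -> position (14-11) mod 26 = 3 -> D
  P (position 15) -> position (15-11) mod 26 = 4 -> E
  C (position 2) -> position (2-11) mod 26 = 17 -> R
Decrypted message: HEADER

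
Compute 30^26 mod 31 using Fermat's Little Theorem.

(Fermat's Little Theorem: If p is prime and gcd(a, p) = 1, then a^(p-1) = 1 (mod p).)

Step 1: Since 31 is prime, by Fermat's Little Theorem: 30^30 = 1 (mod 31).
Step 2: Reduce exponent: 26 mod 30 = 26.
Step 3: So 30^26 = 30^26 (mod 31).
Step 4: 30^26 mod 31 = 1.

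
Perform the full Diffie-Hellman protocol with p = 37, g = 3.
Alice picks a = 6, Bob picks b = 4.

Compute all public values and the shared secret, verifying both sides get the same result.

Step 1: A = g^a mod p = 3^6 mod 37 = 26.
Step 2: B = g^b mod p = 3^4 mod 37 = 7.
Step 3: Alice computes s = B^a mod p = 7^6 mod 37 = 26.
Step 4: Bob computes s = A^b mod p = 26^4 mod 37 = 26.
Both sides agree: shared secret = 26.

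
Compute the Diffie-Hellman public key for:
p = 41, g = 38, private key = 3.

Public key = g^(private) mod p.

Step 1: A = g^a mod p = 38^3 mod 41.
  38^1 mod 41 = 38
  38^2 mod 41 = (38 * 38) mod 41 = 9
  38^3 mod 41 = (9 * 38) mod 41 = 14
Result: A = 14.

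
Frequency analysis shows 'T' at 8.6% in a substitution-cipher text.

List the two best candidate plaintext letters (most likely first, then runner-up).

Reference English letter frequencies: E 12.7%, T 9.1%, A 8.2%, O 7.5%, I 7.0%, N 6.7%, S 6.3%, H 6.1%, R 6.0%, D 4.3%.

Step 1: Observed frequency of 'T' is 8.6%.
Step 2: Compute distances to each reference frequency and sort:
  A (8.2%): difference = 0.4% <-- BEST
  T (9.1%): difference = 0.5% <-- RUNNER-UP
  O (7.5%): difference = 1.1%
  I (7.0%): difference = 1.6%
  N (6.7%): difference = 1.9%
Step 3: Most likely is 'A' (8.2%, diff 0.4%); second most likely is 'T' (9.1%, diff 0.5%).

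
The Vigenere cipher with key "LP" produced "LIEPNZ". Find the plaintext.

Step 1: Extend key: LPLPLP
Step 2: Decrypt each letter (c - k) mod 26:
  L(11) - L(11) = (11-11) mod 26 = 0 = A
  I(8) - P(15) = (8-15) mod 26 = 19 = T
  E(4) - L(11) = (4-11) mod 26 = 19 = T
  P(15) - P(15) = (15-15) mod 26 = 0 = A
  N(13) - L(11) = (13-11) mod 26 = 2 = C
  Z(25) - P(15) = (25-15) mod 26 = 10 = K
Plaintext: ATTACK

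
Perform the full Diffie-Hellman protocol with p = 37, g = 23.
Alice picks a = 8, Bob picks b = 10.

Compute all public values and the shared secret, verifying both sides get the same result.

Step 1: A = g^a mod p = 23^8 mod 37 = 26.
Step 2: B = g^b mod p = 23^10 mod 37 = 27.
Step 3: Alice computes s = B^a mod p = 27^8 mod 37 = 26.
Step 4: Bob computes s = A^b mod p = 26^10 mod 37 = 26.
Both sides agree: shared secret = 26.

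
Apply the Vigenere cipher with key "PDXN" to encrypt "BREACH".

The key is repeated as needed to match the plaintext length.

Step 1: Repeat key to match plaintext length:
  Plaintext: BREACH
  Key:       PDXNPD
Step 2: Encrypt each letter:
  B(1) + P(15) = (1+15) mod 26 = 16 = Q
  R(17) + D(3) = (17+3) mod 26 = 20 = U
  E(4) + X(23) = (4+23) mod 26 = 1 = B
  A(0) + N(13) = (0+13) mod 26 = 13 = N
  C(2) + P(15) = (2+15) mod 26 = 17 = R
  H(7) + D(3) = (7+3) mod 26 = 10 = K
Ciphertext: QUBNRK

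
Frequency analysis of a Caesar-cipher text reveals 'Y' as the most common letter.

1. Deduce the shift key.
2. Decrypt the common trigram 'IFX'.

Step 1: In English, 'E' is the most frequent letter (12.7%).
Step 2: The most frequent ciphertext letter is 'Y' (position 24).
Step 3: Shift = (24 - 4) mod 26 = 20.
Step 4: Decrypt 'IFX' by shifting back 20:
  I -> O
  F -> L
  X -> D
Step 5: 'IFX' decrypts to 'OLD'.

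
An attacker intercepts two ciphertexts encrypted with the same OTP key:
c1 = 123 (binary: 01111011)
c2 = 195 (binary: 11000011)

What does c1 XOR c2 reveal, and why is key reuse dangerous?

Step 1: c1 XOR c2 = (m1 XOR k) XOR (m2 XOR k).
Step 2: By XOR associativity/commutativity: = m1 XOR m2 XOR k XOR k = m1 XOR m2.
Step 3: 01111011 XOR 11000011 = 10111000 = 184.
Step 4: The key cancels out! An attacker learns m1 XOR m2 = 184, revealing the relationship between plaintexts.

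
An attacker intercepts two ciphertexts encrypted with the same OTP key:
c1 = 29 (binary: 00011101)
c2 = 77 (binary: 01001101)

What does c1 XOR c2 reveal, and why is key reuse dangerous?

Step 1: c1 XOR c2 = (m1 XOR k) XOR (m2 XOR k).
Step 2: By XOR associativity/commutativity: = m1 XOR m2 XOR k XOR k = m1 XOR m2.
Step 3: 00011101 XOR 01001101 = 01010000 = 80.
Step 4: The key cancels out! An attacker learns m1 XOR m2 = 80, revealing the relationship between plaintexts.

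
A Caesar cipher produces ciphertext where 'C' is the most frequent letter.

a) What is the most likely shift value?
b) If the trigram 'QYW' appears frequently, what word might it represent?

Step 1: In English, 'E' is the most frequent letter (12.7%).
Step 2: The most frequent ciphertext letter is 'C' (position 2).
Step 3: Shift = (2 - 4) mod 26 = 24.
Step 4: Decrypt 'QYW' by shifting back 24:
  Q -> S
  Y -> A
  W -> Y
Step 5: 'QYW' decrypts to 'SAY'.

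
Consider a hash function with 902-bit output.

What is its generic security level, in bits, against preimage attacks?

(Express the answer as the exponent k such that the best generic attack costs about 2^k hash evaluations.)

Step 1: The hash has a 902-bit output.
Step 2: Preimage resistance means: given a digest h(x), it should be infeasible to find any input that hashes to it.
With a 902-bit output there are 2^902 possible digests, so a generic brute-force preimage search costs about 2^902 evaluations.
Step 3: Security level = 902 bits.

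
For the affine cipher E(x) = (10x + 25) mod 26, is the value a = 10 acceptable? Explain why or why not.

Step 1: Compute gcd(10, 26).
Step 2: gcd(10, 26) = 2.
Since gcd = 2 != 1, 10 shares a common factor with 26, so it cannot be used.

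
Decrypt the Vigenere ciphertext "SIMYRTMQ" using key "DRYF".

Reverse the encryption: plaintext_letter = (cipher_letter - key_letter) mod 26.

Step 1: Extend key: DRYFDRYF
Step 2: Decrypt each letter (c - k) mod 26:
  S(18) - D(3) = (18-3) mod 26 = 15 = P
  I(8) - R(17) = (8-17) mod 26 = 17 = R
  M(12) - Y(24) = (12-24) mod 26 = 14 = O
  Y(24) - F(5) = (24-5) mod 26 = 19 = T
  R(17) - D(3) = (17-3) mod 26 = 14 = O
  T(19) - R(17) = (19-17) mod 26 = 2 = C
  M(12) - Y(24) = (12-24) mod 26 = 14 = O
  Q(16) - F(5) = (16-5) mod 26 = 11 = L
Plaintext: PROTOCOL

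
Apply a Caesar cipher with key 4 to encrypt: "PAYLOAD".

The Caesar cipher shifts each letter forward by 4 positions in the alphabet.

Step 1: For each letter, shift forward by 4 positions (mod 26).
  P (position 15) -> position (15+4) mod 26 = 19 -> T
  A (position 0) -> position (0+4) mod 26 = 4 -> E
  Y (position 24) -> position (24+4) mod 26 = 2 -> C
  L (position 11) -> position (11+4) mod 26 = 15 -> P
  O (position 14) -> position (14+4) mod 26 = 18 -> S
  A (position 0) -> position (0+4) mod 26 = 4 -> E
  D (position 3) -> position (3+4) mod 26 = 7 -> H
Result: TECPSEH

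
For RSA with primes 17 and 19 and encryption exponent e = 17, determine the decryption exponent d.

Step 1: n = 17 * 19 = 323.
Step 2: phi(n) = 16 * 18 = 288.
Step 3: Find d such that 17 * d = 1 (mod 288).
Step 4: d = 17^(-1) mod 288 = 17.
Verification: 17 * 17 = 289 = 1 * 288 + 1.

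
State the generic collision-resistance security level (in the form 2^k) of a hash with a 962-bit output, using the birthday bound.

Step 1: The birthday paradox gives collision probability ~50% after sqrt(2^n) = 2^(n/2) hashes.
Step 2: For 962-bit output: 2^(962/2) = 2^481.
Step 3: Approximately 2^481 hash computations needed.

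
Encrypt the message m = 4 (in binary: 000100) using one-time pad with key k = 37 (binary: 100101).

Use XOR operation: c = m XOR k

Step 1: Write out the XOR operation bit by bit:
  Message: 000100
  Key:     100101
  XOR:     100001
Step 2: Convert to decimal: 100001 = 33.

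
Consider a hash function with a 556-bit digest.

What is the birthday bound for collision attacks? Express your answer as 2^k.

Step 1: The birthday paradox gives collision probability ~50% after sqrt(2^n) = 2^(n/2) hashes.
Step 2: For 556-bit output: 2^(556/2) = 2^278.
Step 3: Approximately 2^278 hash computations needed.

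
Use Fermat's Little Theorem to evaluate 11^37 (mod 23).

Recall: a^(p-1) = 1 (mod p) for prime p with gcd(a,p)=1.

Step 1: Since 23 is prime, by Fermat's Little Theorem: 11^22 = 1 (mod 23).
Step 2: Reduce exponent: 37 mod 22 = 15.
Step 3: So 11^37 = 11^15 (mod 23).
Step 4: 11^15 mod 23 = 10.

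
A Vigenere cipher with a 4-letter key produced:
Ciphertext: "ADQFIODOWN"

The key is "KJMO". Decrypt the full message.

Step 1: Key 'KJMO' has length 4. Extended key: KJMOKJMOKJ
Step 2: Decrypt each position:
  A(0) - K(10) = 16 = Q
  D(3) - J(9) = 20 = U
  Q(16) - M(12) = 4 = E
  F(5) - O(14) = 17 = R
  I(8) - K(10) = 24 = Y
  O(14) - J(9) = 5 = F
  D(3) - M(12) = 17 = R
  O(14) - O(14) = 0 = A
  W(22) - K(10) = 12 = M
  N(13) - J(9) = 4 = E
Plaintext: QUERYFRAME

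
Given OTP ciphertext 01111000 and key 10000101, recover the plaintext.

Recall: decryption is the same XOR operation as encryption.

Step 1: XOR ciphertext with key:
  Ciphertext: 01111000
  Key:        10000101
  XOR:        11111101
Step 2: Plaintext = 11111101 = 253 in decimal.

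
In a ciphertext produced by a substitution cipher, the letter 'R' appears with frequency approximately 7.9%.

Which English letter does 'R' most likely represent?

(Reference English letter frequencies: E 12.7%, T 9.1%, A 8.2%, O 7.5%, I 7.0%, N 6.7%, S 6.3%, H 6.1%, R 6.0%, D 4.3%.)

Step 1: The observed frequency is 7.9%.
Step 2: Compare with English frequencies:
  E: 12.7% (difference: 4.8%)
  T: 9.1% (difference: 1.2%)
  A: 8.2% (difference: 0.3%) <-- closest
  O: 7.5% (difference: 0.4%)
  I: 7.0% (difference: 0.9%)
  N: 6.7% (difference: 1.2%)
  S: 6.3% (difference: 1.6%)
  H: 6.1% (difference: 1.8%)
  R: 6.0% (difference: 1.9%)
  D: 4.3% (difference: 3.6%)
Step 3: 'R' most likely represents 'A' (frequency 8.2%).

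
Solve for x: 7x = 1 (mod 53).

Step 1: We need x such that 7 * x = 1 (mod 53).
Step 2: Using the extended Euclidean algorithm or trial:
  7 * 38 = 266 = 5 * 53 + 1.
Step 3: Since 266 mod 53 = 1, the inverse is x = 38.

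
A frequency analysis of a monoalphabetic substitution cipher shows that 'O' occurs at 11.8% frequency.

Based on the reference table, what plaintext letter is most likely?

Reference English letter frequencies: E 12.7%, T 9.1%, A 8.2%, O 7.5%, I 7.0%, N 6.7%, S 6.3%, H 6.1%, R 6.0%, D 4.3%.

Step 1: The observed frequency is 11.8%.
Step 2: Compare with English frequencies:
  E: 12.7% (difference: 0.9%) <-- closest
  T: 9.1% (difference: 2.7%)
  A: 8.2% (difference: 3.6%)
  O: 7.5% (difference: 4.3%)
  I: 7.0% (difference: 4.8%)
  N: 6.7% (difference: 5.1%)
  S: 6.3% (difference: 5.5%)
  H: 6.1% (difference: 5.7%)
  R: 6.0% (difference: 5.8%)
  D: 4.3% (difference: 7.5%)
Step 3: 'O' most likely represents 'E' (frequency 12.7%).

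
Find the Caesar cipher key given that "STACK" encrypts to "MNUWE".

Step 1: Compare first letters: S (position 18) -> M (position 12).
Step 2: Shift = (12 - 18) mod 26 = 20.
The shift value is 20.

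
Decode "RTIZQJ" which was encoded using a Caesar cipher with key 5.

Step 1: Reverse the shift by subtracting 5 from each letter position.
  R (position 17) -> position (17-5) mod 26 = 12 -> M
  T (position 19) -> position (19-5) mod 26 = 14 -> O
  I (position 8) -> position (8-5) mod 26 = 3 -> D
  Z (position 25) -> position (25-5) mod 26 = 20 -> U
  Q (position 16) -> position (16-5) mod 26 = 11 -> L
  J (position 9) -> position (9-5) mod 26 = 4 -> E
Decrypted message: MODULE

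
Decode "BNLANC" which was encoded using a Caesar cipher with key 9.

Step 1: Reverse the shift by subtracting 9 from each letter position.
  B (position 1) -> position (1-9) mod 26 = 18 -> S
  N (position 13) -> position (13-9) mod 26 = 4 -> E
  L (position 11) -> position (11-9) mod 26 = 2 -> C
  A (position 0) -> position (0-9) mod 26 = 17 -> R
  N (position 13) -> position (13-9) mod 26 = 4 -> E
  C (position 2) -> position (2-9) mod 26 = 19 -> T
Decrypted message: SECRET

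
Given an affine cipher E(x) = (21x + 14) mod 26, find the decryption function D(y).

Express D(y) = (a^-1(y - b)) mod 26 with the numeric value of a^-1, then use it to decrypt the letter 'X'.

Step 1: Find a^-1, the modular inverse of 21 mod 26.
Step 2: We need 21 * a^-1 = 1 (mod 26).
Step 3: 21 * 5 = 105 = 4 * 26 + 1, so a^-1 = 5.
Step 4: D(y) = 5(y - 14) mod 26.
Step 5: Apply to 'X' (y = 23): D(23) = 5 * (23 - 14) mod 26 = 5 * 9 mod 26 = 19 -> 'T'.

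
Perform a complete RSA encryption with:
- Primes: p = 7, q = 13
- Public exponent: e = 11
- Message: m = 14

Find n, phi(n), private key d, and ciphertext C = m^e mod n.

Step 1: n = 7 * 13 = 91.
Step 2: phi(n) = (7-1)(13-1) = 6 * 12 = 72.
Step 3: Find d = 11^(-1) mod 72 = 59.
  Verify: 11 * 59 = 649 = 1 (mod 72).
Step 4: C = 14^11 mod 91 = 14.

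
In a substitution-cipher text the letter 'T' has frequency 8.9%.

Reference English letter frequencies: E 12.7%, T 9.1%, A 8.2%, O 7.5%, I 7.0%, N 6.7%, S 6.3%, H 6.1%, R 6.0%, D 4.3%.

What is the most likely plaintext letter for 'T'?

Step 1: The observed frequency is 8.9%.
Step 2: Compare with English frequencies:
  E: 12.7% (difference: 3.8%)
  T: 9.1% (difference: 0.2%) <-- closest
  A: 8.2% (difference: 0.7%)
  O: 7.5% (difference: 1.4%)
  I: 7.0% (difference: 1.9%)
  N: 6.7% (difference: 2.2%)
  S: 6.3% (difference: 2.6%)
  H: 6.1% (difference: 2.8%)
  R: 6.0% (difference: 2.9%)
  D: 4.3% (difference: 4.6%)
Step 3: 'T' most likely represents 'T' (frequency 9.1%).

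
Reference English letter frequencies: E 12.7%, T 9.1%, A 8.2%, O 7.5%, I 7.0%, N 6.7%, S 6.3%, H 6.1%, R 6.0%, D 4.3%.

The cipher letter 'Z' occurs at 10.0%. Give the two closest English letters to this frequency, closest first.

Step 1: Observed frequency of 'Z' is 10.0%.
Step 2: Compute distances to each reference frequency and sort:
  T (9.1%): difference = 0.9% <-- BEST
  A (8.2%): difference = 1.8% <-- RUNNER-UP
  O (7.5%): difference = 2.5%
  E (12.7%): difference = 2.7%
  I (7.0%): difference = 3.0%
Step 3: Most likely is 'T' (9.1%, diff 0.9%); second most likely is 'A' (8.2%, diff 1.8%).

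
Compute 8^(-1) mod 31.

Step 1: We need x such that 8 * x = 1 (mod 31).
Step 2: Using the extended Euclidean algorithm or trial:
  8 * 4 = 32 = 1 * 31 + 1.
Step 3: Since 32 mod 31 = 1, the inverse is x = 4.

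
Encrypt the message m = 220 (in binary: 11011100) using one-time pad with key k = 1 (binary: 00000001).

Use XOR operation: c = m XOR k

Step 1: Write out the XOR operation bit by bit:
  Message: 11011100
  Key:     00000001
  XOR:     11011101
Step 2: Convert to decimal: 11011101 = 221.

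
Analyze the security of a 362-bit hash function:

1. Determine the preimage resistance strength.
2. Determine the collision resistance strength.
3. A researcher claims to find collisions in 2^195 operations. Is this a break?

Step 1: Preimage resistance requires brute-force of 2^362 operations.
Step 2: Collision resistance (birthday bound) = 2^(362/2) = 2^181.
Step 3: The claimed attack costs 2^195 operations.
Step 4: Since 2^195 >= 2^181, the claimed attack is no faster than the generic birthday attack, so this does not break collision resistance.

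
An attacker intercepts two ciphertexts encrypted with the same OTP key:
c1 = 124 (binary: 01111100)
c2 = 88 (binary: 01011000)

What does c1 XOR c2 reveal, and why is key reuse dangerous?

Step 1: c1 XOR c2 = (m1 XOR k) XOR (m2 XOR k).
Step 2: By XOR associativity/commutativity: = m1 XOR m2 XOR k XOR k = m1 XOR m2.
Step 3: 01111100 XOR 01011000 = 00100100 = 36.
Step 4: The key cancels out! An attacker learns m1 XOR m2 = 36, revealing the relationship between plaintexts.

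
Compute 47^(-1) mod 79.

Step 1: We need x such that 47 * x = 1 (mod 79).
Step 2: Using the extended Euclidean algorithm or trial:
  47 * 37 = 1739 = 22 * 79 + 1.
Step 3: Since 1739 mod 79 = 1, the inverse is x = 37.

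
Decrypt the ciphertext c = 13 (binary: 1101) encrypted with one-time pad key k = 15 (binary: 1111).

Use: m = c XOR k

Step 1: XOR ciphertext with key:
  Ciphertext: 1101
  Key:        1111
  XOR:        0010
Step 2: Plaintext = 0010 = 2 in decimal.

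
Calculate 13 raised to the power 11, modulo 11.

Step 1: Compute 13^11 mod 11 step by step, reducing modulo 11 at each step.
  13^1 mod 11 = 2
  13^2 mod 11 = (2 * 13) mod 11 = 4
  13^3 mod 11 = (4 * 13) mod 11 = 8
  13^4 mod 11 = (8 * 13) mod 11 = 5
  13^5 mod 11 = (5 * 13) mod 11 = 10
  13^6 mod 11 = (10 * 13) mod 11 = 9
  13^7 mod 11 = (9 * 13) mod 11 = 7
  13^8 mod 11 = (7 * 13) mod 11 = 3
  13^9 mod 11 = (3 * 13) mod 11 = 6
  13^10 mod 11 = (6 * 13) mod 11 = 1
  13^11 mod 11 = (1 * 13) mod 11 = 2
Step 2: Result = 2.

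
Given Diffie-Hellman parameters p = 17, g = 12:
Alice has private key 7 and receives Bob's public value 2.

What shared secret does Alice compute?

Step 1: s = B^a mod p = 2^7 mod 17.
  2^1 mod 17 = 2
  2^2 mod 17 = (2 * 2) mod 17 = 4
  2^3 mod 17 = (4 * 2) mod 17 = 8
  2^4 mod 17 = (8 * 2) mod 17 = 16
  2^5 mod 17 = (16 * 2) mod 17 = 15
  2^6 mod 17 = (15 * 2) mod 17 = 13
  2^7 mod 17 = (13 * 2) mod 17 = 9
Result: shared secret = 9.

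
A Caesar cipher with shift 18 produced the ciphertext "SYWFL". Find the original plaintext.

Step 1: Reverse the shift by subtracting 18 from each letter position.
  S (position 18) -> position (18-18) mod 26 = 0 -> A
  Y (position 24) -> position (24-18) mod 26 = 6 -> G
  W (position 22) -> position (22-18) mod 26 = 4 -> E
  F (position 5) -> position (5-18) mod 26 = 13 -> N
  L (position 11) -> position (11-18) mod 26 = 19 -> T
Decrypted message: AGENT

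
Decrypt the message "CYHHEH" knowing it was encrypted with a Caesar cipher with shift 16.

Step 1: Reverse the shift by subtracting 16 from each letter position.
  C (position 2) -> position (2-16) mod 26 = 12 -> M
  Y (position 24) -> position (24-16) mod 26 = 8 -> I
  H (position 7) -> position (7-16) mod 26 = 17 -> R
  H (position 7) -> position (7-16) mod 26 = 17 -> R
  E (position 4) -> position (4-16) mod 26 = 14 -> O
  H (position 7) -> position (7-16) mod 26 = 17 -> R
Decrypted message: MIRROR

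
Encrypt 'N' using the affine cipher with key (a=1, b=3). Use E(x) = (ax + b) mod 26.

Step 1: Convert 'N' to number: x = 13.
Step 2: E(13) = (1 * 13 + 3) mod 26 = 16 mod 26 = 16.
Step 3: Convert 16 back to letter: Q.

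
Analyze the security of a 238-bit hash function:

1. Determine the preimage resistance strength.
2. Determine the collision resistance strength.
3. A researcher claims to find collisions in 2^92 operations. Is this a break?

Step 1: Preimage resistance requires brute-force of 2^238 operations.
Step 2: Collision resistance (birthday bound) = 2^(238/2) = 2^119.
Step 3: The claimed attack costs 2^92 operations.
Step 4: Since 2^92 < 2^119, the claimed attack beats the generic birthday bound, so collision resistance is broken.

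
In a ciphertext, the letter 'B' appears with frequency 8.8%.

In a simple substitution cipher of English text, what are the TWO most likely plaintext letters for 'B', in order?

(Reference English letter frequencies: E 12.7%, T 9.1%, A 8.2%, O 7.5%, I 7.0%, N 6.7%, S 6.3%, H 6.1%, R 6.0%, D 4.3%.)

Step 1: Observed frequency of 'B' is 8.8%.
Step 2: Compute distances to each reference frequency and sort:
  T (9.1%): difference = 0.3% <-- BEST
  A (8.2%): difference = 0.6% <-- RUNNER-UP
  O (7.5%): difference = 1.3%
  I (7.0%): difference = 1.8%
  N (6.7%): difference = 2.1%
Step 3: Most likely is 'T' (9.1%, diff 0.3%); second most likely is 'A' (8.2%, diff 0.6%).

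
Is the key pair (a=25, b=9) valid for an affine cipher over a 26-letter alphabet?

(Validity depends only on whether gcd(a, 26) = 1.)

Step 1: Compute gcd(25, 26).
Step 2: gcd(25, 26) = 1.
Since gcd = 1, 25 is coprime with 26, so it is a valid key.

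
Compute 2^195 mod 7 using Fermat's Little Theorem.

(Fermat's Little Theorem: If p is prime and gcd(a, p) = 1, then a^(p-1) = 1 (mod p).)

Step 1: Since 7 is prime, by Fermat's Little Theorem: 2^6 = 1 (mod 7).
Step 2: Reduce exponent: 195 mod 6 = 3.
Step 3: So 2^195 = 2^3 (mod 7).
Step 4: 2^3 mod 7 = 1.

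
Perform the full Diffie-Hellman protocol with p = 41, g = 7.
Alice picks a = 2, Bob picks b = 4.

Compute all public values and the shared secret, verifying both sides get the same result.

Step 1: A = g^a mod p = 7^2 mod 41 = 8.
Step 2: B = g^b mod p = 7^4 mod 41 = 23.
Step 3: Alice computes s = B^a mod p = 23^2 mod 41 = 37.
Step 4: Bob computes s = A^b mod p = 8^4 mod 41 = 37.
Both sides agree: shared secret = 37.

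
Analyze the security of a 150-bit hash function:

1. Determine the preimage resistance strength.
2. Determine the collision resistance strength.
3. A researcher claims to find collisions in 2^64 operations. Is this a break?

Step 1: Preimage resistance requires brute-force of 2^150 operations.
Step 2: Collision resistance (birthday bound) = 2^(150/2) = 2^75.
Step 3: The claimed attack costs 2^64 operations.
Step 4: Since 2^64 < 2^75, the claimed attack beats the generic birthday bound, so collision resistance is broken.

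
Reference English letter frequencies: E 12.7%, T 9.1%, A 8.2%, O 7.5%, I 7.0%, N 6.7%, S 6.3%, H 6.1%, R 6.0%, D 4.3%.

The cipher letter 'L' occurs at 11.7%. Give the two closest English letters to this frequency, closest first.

Step 1: Observed frequency of 'L' is 11.7%.
Step 2: Compute distances to each reference frequency and sort:
  E (12.7%): difference = 1.0% <-- BEST
  T (9.1%): difference = 2.6% <-- RUNNER-UP
  A (8.2%): difference = 3.5%
  O (7.5%): difference = 4.2%
  I (7.0%): difference = 4.7%
Step 3: Most likely is 'E' (12.7%, diff 1.0%); second most likely is 'T' (9.1%, diff 2.6%).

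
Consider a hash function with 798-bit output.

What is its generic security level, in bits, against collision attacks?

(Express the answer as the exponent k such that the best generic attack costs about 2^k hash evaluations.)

Step 1: The hash has a 798-bit output.
Step 2: Collision resistance means it should be infeasible to find any x != y with h(x) = h(y).
By the birthday bound, a generic collision search succeeds after about sqrt(2^798) = 2^(798/2) = 2^399 evaluations.
Step 3: Security level = 399 bits.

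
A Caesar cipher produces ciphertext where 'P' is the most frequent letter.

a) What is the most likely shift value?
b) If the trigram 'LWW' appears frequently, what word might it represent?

Step 1: In English, 'E' is the most frequent letter (12.7%).
Step 2: The most frequent ciphertext letter is 'P' (position 15).
Step 3: Shift = (15 - 4) mod 26 = 11.
Step 4: Decrypt 'LWW' by shifting back 11:
  L -> A
  W -> L
  W -> L
Step 5: 'LWW' decrypts to 'ALL'.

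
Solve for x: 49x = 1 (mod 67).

Step 1: We need x such that 49 * x = 1 (mod 67).
Step 2: Using the extended Euclidean algorithm or trial:
  49 * 26 = 1274 = 19 * 67 + 1.
Step 3: Since 1274 mod 67 = 1, the inverse is x = 26.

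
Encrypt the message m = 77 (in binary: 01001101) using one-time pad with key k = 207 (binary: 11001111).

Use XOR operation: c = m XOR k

Step 1: Write out the XOR operation bit by bit:
  Message: 01001101
  Key:     11001111
  XOR:     10000010
Step 2: Convert to decimal: 10000010 = 130.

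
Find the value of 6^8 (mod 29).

Step 1: Compute 6^8 mod 29 step by step, reducing modulo 29 at each step.
  6^1 mod 29 = 6
  6^2 mod 29 = (6 * 6) mod 29 = 7
  6^3 mod 29 = (7 * 6) mod 29 = 13
  6^4 mod 29 = (13 * 6) mod 29 = 20
  6^5 mod 29 = (20 * 6) mod 29 = 4
  6^6 mod 29 = (4 * 6) mod 29 = 24
  6^7 mod 29 = (24 * 6) mod 29 = 28
  6^8 mod 29 = (28 * 6) mod 29 = 23
Step 2: Result = 23.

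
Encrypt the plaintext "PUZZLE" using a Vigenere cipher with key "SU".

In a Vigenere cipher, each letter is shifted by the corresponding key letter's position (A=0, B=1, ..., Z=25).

Step 1: Repeat key to match plaintext length:
  Plaintext: PUZZLE
  Key:       SUSUSU
Step 2: Encrypt each letter:
  P(15) + S(18) = (15+18) mod 26 = 7 = H
  U(20) + U(20) = (20+20) mod 26 = 14 = O
  Z(25) + S(18) = (25+18) mod 26 = 17 = R
  Z(25) + U(20) = (25+20) mod 26 = 19 = T
  L(11) + S(18) = (11+18) mod 26 = 3 = D
  E(4) + U(20) = (4+20) mod 26 = 24 = Y
Ciphertext: HORTDY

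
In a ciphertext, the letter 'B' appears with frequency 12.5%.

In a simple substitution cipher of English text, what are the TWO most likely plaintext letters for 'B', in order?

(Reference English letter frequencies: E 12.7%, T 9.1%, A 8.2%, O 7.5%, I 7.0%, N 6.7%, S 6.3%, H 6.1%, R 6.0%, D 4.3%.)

Step 1: Observed frequency of 'B' is 12.5%.
Step 2: Compute distances to each reference frequency and sort:
  E (12.7%): difference = 0.2% <-- BEST
  T (9.1%): difference = 3.4% <-- RUNNER-UP
  A (8.2%): difference = 4.3%
  O (7.5%): difference = 5.0%
  I (7.0%): difference = 5.5%
Step 3: Most likely is 'E' (12.7%, diff 0.2%); second most likely is 'T' (9.1%, diff 3.4%).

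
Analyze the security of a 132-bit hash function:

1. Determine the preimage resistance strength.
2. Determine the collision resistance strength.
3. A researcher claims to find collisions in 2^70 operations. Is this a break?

Step 1: Preimage resistance requires brute-force of 2^132 operations.
Step 2: Collision resistance (birthday bound) = 2^(132/2) = 2^66.
Step 3: The claimed attack costs 2^70 operations.
Step 4: Since 2^70 >= 2^66, the claimed attack is no faster than the generic birthday attack, so this does not break collision resistance.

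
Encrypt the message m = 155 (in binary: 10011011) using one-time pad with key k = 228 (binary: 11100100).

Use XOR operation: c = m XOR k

Step 1: Write out the XOR operation bit by bit:
  Message: 10011011
  Key:     11100100
  XOR:     01111111
Step 2: Convert to decimal: 01111111 = 127.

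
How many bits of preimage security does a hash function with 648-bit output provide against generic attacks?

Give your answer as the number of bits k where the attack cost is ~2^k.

Step 1: The hash has a 648-bit output.
Step 2: Preimage resistance means: given a digest h(x), it should be infeasible to find any input that hashes to it.
With a 648-bit output there are 2^648 possible digests, so a generic brute-force preimage search costs about 2^648 evaluations.
Step 3: Security level = 648 bits.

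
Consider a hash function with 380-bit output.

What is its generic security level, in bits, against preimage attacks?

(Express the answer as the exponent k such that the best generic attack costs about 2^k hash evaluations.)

Step 1: The hash has a 380-bit output.
Step 2: Preimage resistance means: given a digest h(x), it should be infeasible to find any input that hashes to it.
With a 380-bit output there are 2^380 possible digests, so a generic brute-force preimage search costs about 2^380 evaluations.
Step 3: Security level = 380 bits.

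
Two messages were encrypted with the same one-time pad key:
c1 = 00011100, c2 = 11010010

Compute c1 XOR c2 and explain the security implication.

Step 1: c1 XOR c2 = (m1 XOR k) XOR (m2 XOR k).
Step 2: By XOR associativity/commutativity: = m1 XOR m2 XOR k XOR k = m1 XOR m2.
Step 3: 00011100 XOR 11010010 = 11001110 = 206.
Step 4: The key cancels out! An attacker learns m1 XOR m2 = 206, revealing the relationship between plaintexts.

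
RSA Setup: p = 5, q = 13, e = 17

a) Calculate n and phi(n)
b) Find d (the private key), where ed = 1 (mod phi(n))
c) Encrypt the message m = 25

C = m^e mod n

Step 1: n = 5 * 13 = 65.
Step 2: phi(n) = (5-1)(13-1) = 4 * 12 = 48.
Step 3: Find d = 17^(-1) mod 48 = 17.
  Verify: 17 * 17 = 289 = 1 (mod 48).
Step 4: C = 25^17 mod 65 = 25.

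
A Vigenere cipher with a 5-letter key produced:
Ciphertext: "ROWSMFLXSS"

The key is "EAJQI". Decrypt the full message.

Step 1: Key 'EAJQI' has length 5. Extended key: EAJQIEAJQI
Step 2: Decrypt each position:
  R(17) - E(4) = 13 = N
  O(14) - A(0) = 14 = O
  W(22) - J(9) = 13 = N
  S(18) - Q(16) = 2 = C
  M(12) - I(8) = 4 = E
  F(5) - E(4) = 1 = B
  L(11) - A(0) = 11 = L
  X(23) - J(9) = 14 = O
  S(18) - Q(16) = 2 = C
  S(18) - I(8) = 10 = K
Plaintext: NONCEBLOCK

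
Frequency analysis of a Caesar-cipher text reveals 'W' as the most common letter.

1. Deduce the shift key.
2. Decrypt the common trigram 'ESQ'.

Step 1: In English, 'E' is the most frequent letter (12.7%).
Step 2: The most frequent ciphertext letter is 'W' (position 22).
Step 3: Shift = (22 - 4) mod 26 = 18.
Step 4: Decrypt 'ESQ' by shifting back 18:
  E -> M
  S -> A
  Q -> Y
Step 5: 'ESQ' decrypts to 'MAY'.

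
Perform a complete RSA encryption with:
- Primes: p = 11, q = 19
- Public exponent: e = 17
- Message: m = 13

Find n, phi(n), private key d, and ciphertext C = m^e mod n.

Step 1: n = 11 * 19 = 209.
Step 2: phi(n) = (11-1)(19-1) = 10 * 18 = 180.
Step 3: Find d = 17^(-1) mod 180 = 53.
  Verify: 17 * 53 = 901 = 1 (mod 180).
Step 4: C = 13^17 mod 209 = 117.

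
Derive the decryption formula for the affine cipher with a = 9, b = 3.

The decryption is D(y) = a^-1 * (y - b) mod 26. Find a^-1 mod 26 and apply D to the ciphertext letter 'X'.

Step 1: Find a^-1, the modular inverse of 9 mod 26.
Step 2: We need 9 * a^-1 = 1 (mod 26).
Step 3: 9 * 3 = 27 = 1 * 26 + 1, so a^-1 = 3.
Step 4: D(y) = 3(y - 3) mod 26.
Step 5: Apply to 'X' (y = 23): D(23) = 3 * (23 - 3) mod 26 = 3 * 20 mod 26 = 8 -> 'I'.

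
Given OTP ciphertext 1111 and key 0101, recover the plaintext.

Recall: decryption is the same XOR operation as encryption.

Step 1: XOR ciphertext with key:
  Ciphertext: 1111
  Key:        0101
  XOR:        1010
Step 2: Plaintext = 1010 = 10 in decimal.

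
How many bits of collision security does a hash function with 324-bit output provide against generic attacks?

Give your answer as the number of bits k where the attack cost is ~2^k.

Step 1: The hash has a 324-bit output.
Step 2: Collision resistance means it should be infeasible to find any x != y with h(x) = h(y).
By the birthday bound, a generic collision search succeeds after about sqrt(2^324) = 2^(324/2) = 2^162 evaluations.
Step 3: Security level = 162 bits.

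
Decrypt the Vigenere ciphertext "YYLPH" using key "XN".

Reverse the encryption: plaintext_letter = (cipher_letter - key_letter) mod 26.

Step 1: Extend key: XNXNX
Step 2: Decrypt each letter (c - k) mod 26:
  Y(24) - X(23) = (24-23) mod 26 = 1 = B
  Y(24) - N(13) = (24-13) mod 26 = 11 = L
  L(11) - X(23) = (11-23) mod 26 = 14 = O
  P(15) - N(13) = (15-13) mod 26 = 2 = C
  H(7) - X(23) = (7-23) mod 26 = 10 = K
Plaintext: BLOCK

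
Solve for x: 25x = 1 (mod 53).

Step 1: We need x such that 25 * x = 1 (mod 53).
Step 2: Using the extended Euclidean algorithm or trial:
  25 * 17 = 425 = 8 * 53 + 1.
Step 3: Since 425 mod 53 = 1, the inverse is x = 17.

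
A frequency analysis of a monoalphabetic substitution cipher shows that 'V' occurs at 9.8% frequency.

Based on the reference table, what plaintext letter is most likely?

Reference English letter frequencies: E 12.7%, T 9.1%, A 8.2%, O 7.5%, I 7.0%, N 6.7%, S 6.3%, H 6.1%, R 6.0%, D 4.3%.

Step 1: The observed frequency is 9.8%.
Step 2: Compare with English frequencies:
  E: 12.7% (difference: 2.9%)
  T: 9.1% (difference: 0.7%) <-- closest
  A: 8.2% (difference: 1.6%)
  O: 7.5% (difference: 2.3%)
  I: 7.0% (difference: 2.8%)
  N: 6.7% (difference: 3.1%)
  S: 6.3% (difference: 3.5%)
  H: 6.1% (difference: 3.7%)
  R: 6.0% (difference: 3.8%)
  D: 4.3% (difference: 5.5%)
Step 3: 'V' most likely represents 'T' (frequency 9.1%).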